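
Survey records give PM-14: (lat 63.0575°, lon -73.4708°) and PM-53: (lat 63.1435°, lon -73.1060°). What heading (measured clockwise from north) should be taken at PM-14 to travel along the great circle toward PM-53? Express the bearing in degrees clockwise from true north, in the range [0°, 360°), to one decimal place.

62.3°

Δλ = 0.3648°
y = sin Δλ · cos φ₂ = 0.002876
x = cos φ₁ sin φ₂ − sin φ₁ cos φ₂ cos Δλ = 0.001509
θ = atan2(y, x) = 62.3148° → 62.3148° (mod 360°)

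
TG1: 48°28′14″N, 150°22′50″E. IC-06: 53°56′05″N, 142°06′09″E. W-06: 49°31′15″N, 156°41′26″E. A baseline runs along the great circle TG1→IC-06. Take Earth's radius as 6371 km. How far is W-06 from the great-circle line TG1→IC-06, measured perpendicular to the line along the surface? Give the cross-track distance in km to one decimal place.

434.6 km

TG1: φ = +48.47056°, λ = +150.38056°
IC-06: φ = +53.93472°, λ = +142.10250°
W-06: φ = +49.52083°, λ = +156.69056°
δ₁₃ = central angle TG1→W-06 = 0.074522 rad  (haversine)
θ₁₃ = bearing TG1→W-06 = 73.397°,  θ₁₂ = bearing TG1→IC-06 = 319.663°
dₓₜ = R·arcsin(sin δ₁₃ · sin(θ₁₃ − θ₁₂)) = 6371·arcsin(0.07445·sin(-246.266°)) = 434.559 km
|dₓₜ| = 434.559 km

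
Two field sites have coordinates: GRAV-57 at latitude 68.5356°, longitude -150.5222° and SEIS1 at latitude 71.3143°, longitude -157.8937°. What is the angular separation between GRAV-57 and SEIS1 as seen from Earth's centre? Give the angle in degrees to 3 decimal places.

Δφ = 2.7787°,  Δλ = -7.3715°
a = sin²(Δφ/2) + cos φ₁ cos φ₂ sin²(Δλ/2) = 0.001072
c = 2·arcsin(√a) = 0.065505 rad = 3.7532°

3.753°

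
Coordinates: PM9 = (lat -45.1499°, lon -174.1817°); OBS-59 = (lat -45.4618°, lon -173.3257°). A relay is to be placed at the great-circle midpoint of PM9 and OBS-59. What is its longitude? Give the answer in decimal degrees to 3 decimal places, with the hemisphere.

Bx = cos φ₂ cos Δλ = 0.701306,  By = cos φ₂ sin Δλ = 0.010478
φₘ = atan2(sin φ₁ + sin φ₂, √((cos φ₁ + Bx)² + By²)) = -45.30665°
λₘ = λ₁ + atan2(By, cos φ₁ + Bx) = -173.75488°

173.755°W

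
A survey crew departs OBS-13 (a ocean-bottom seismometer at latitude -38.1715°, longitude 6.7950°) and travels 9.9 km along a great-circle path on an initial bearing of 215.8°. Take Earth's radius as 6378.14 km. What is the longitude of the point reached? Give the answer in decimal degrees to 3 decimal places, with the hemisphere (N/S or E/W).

δ = d/R = 9.9/6378.14 = 0.001552 rad
φ₂ = arcsin(sin φ₁ cos δ + cos φ₁ sin δ cos θ)
   = arcsin(-0.61802·1.00000 + 0.78616·0.00155·-0.81106) = -38.24361°
λ₂ = λ₁ + atan2(sin θ sin δ cos φ₁, cos δ − sin φ₁ sin φ₂) = 6.72876°

6.729°E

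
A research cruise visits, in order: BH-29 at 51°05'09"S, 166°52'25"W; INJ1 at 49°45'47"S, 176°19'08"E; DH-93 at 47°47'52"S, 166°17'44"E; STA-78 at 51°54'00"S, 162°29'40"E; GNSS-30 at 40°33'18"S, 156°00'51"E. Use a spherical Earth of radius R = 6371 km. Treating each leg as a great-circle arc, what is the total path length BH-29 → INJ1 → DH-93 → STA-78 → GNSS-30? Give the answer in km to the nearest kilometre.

BH-29: φ = -51.08583°, λ = -166.87361°
INJ1: φ = -49.76306°, λ = +176.31889°
DH-93: φ = -47.79778°, λ = +166.29556°
STA-78: φ = -51.90000°, λ = +162.49444°
GNSS-30: φ = -40.55500°, λ = +156.01417°
BH-29→INJ1: c = 0.187892 rad, d = 1197.06 km
INJ1→DH-93: c = 0.120165 rad, d = 765.57 km
DH-93→STA-78: c = 0.083376 rad, d = 531.19 km
STA-78→GNSS-30: c = 0.212697 rad, d = 1355.09 km
Total = 1197.06 + 765.57 + 531.19 + 1355.09 = 3848.91 km

3849 km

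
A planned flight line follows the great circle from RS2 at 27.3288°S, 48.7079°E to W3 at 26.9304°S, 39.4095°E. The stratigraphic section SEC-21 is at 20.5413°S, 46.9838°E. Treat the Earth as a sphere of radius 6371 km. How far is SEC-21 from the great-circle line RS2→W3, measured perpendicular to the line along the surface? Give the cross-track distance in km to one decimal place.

δ₁₃ = central angle RS2→SEC-21 = 0.121609 rad  (haversine)
θ₁₃ = bearing RS2→SEC-21 = 346.571°,  θ₁₂ = bearing RS2→W3 = 270.626°
dₓₜ = R·arcsin(sin δ₁₃ · sin(θ₁₃ − θ₁₂)) = 6371·arcsin(0.12131·sin(75.944°)) = 751.465 km
|dₓₜ| = 751.465 km

751.5 km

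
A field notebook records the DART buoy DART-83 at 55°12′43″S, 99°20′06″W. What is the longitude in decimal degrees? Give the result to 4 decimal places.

99° + 20′/60 + 6″/3600 = 99 + 0.33333 + 0.00167 = 99.3350°

99.3350°W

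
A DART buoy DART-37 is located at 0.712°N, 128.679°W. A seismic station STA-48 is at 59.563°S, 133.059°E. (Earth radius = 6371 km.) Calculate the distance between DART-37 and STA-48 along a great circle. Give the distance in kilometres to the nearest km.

Δφ = -60.2750°,  Δλ = -98.2620°
a = sin²(Δφ/2) + cos φ₁ cos φ₂ sin²(Δλ/2) = 0.541753
c = 2·arcsin(√a) = 1.654399 rad = 94.7901°
d = R·c = 6371 × 1.654399 = 10540.2 km

10540 km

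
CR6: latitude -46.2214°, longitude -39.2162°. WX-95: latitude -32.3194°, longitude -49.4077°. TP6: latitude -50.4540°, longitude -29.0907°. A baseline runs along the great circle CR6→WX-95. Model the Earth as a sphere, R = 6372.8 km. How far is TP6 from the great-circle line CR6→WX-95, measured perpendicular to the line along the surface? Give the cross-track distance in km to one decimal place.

δ₁₃ = central angle CR6→TP6 = 0.138591 rad  (haversine)
θ₁₃ = bearing CR6→TP6 = 125.879°,  θ₁₂ = bearing CR6→WX-95 = 327.043°
dₓₜ = R·arcsin(sin δ₁₃ · sin(θ₁₃ − θ₁₂)) = 6372.8·arcsin(0.13815·sin(-201.164°)) = 317.987 km
|dₓₜ| = 317.987 km

318.0 km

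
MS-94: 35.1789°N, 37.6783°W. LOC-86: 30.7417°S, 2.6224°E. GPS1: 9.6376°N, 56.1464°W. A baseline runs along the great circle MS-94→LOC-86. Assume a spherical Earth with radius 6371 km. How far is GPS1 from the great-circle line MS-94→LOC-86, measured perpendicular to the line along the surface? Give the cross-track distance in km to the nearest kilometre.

δ₁₃ = central angle MS-94→GPS1 = 0.534006 rad  (haversine)
θ₁₃ = bearing MS-94→GPS1 = 217.849°,  θ₁₂ = bearing MS-94→LOC-86 = 145.052°
dₓₜ = R·arcsin(sin δ₁₃ · sin(θ₁₃ − θ₁₂)) = 6371·arcsin(0.50899·sin(72.797°)) = 3234.899 km
|dₓₜ| = 3234.899 km

3235 km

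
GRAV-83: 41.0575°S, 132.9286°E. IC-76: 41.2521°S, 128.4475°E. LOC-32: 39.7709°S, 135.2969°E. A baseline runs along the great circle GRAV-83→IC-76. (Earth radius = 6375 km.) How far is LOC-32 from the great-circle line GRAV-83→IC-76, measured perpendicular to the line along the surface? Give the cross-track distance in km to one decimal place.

123.1 km

δ₁₃ = central angle GRAV-83→LOC-32 = 0.038659 rad  (haversine)
θ₁₃ = bearing GRAV-83→LOC-32 = 55.264°,  θ₁₂ = bearing GRAV-83→IC-76 = 265.226°
dₓₜ = R·arcsin(sin δ₁₃ · sin(θ₁₃ − θ₁₂)) = 6375·arcsin(0.03865·sin(-209.962°)) = 123.061 km
|dₓₜ| = 123.061 km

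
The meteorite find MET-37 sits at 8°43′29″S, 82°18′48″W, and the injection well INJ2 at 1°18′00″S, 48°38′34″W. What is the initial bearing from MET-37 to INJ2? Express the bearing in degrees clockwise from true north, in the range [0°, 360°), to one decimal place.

MET-37: φ = -8.72472°, λ = -82.31333°
INJ2: φ = -1.30000°, λ = -48.64278°
Δλ = 33.6706°
y = sin Δλ · cos φ₂ = 0.554274
x = cos φ₁ sin φ₂ − sin φ₁ cos φ₂ cos Δλ = 0.103783
θ = atan2(y, x) = 79.3947° → 79.3947° (mod 360°)

79.4°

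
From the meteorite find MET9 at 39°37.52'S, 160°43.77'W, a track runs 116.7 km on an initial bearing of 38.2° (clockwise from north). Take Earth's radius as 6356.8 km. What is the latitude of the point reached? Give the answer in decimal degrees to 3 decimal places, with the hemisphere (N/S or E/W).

MET9: φ = -39.62533°, λ = -160.72950°
δ = d/R = 116.7/6356.8 = 0.018358 rad
φ₂ = arcsin(sin φ₁ cos δ + cos φ₁ sin δ cos θ)
   = arcsin(-0.63776·0.99983 + 0.77023·0.01836·0.78586) = -38.79572°
λ₂ = λ₁ + atan2(sin θ sin δ cos φ₁, cos δ − sin φ₁ sin φ₂) = -159.89492°

38.796°S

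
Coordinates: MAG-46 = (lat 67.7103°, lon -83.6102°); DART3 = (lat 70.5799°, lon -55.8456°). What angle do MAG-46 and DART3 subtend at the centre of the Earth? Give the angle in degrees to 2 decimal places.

10.19°

Δφ = 2.8696°,  Δλ = 27.7646°
a = sin²(Δφ/2) + cos φ₁ cos φ₂ sin²(Δλ/2) = 0.007887
c = 2·arcsin(√a) = 0.177847 rad = 10.1899°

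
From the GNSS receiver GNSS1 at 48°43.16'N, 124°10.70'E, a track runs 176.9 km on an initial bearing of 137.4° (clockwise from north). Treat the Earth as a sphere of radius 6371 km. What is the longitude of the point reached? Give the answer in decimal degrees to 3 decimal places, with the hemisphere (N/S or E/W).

125.773°E

GNSS1: φ = +48.71933°, λ = +124.17833°
δ = d/R = 176.9/6371 = 0.027766 rad
φ₂ = arcsin(sin φ₁ cos δ + cos φ₁ sin δ cos θ)
   = arcsin(0.75149·0.99961 + 0.65975·0.02776·-0.73610) = 47.53708°
λ₂ = λ₁ + atan2(sin θ sin δ cos φ₁, cos δ − sin φ₁ sin φ₂) = 125.77339°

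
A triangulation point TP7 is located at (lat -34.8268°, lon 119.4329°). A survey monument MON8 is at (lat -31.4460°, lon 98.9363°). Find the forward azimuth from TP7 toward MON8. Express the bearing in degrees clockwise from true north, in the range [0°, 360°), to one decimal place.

275.4°

Δλ = -20.4966°
y = sin Δλ · cos φ₂ = -0.298726
x = cos φ₁ sin φ₂ − sin φ₁ cos φ₂ cos Δλ = 0.028127
θ = atan2(y, x) = -84.6210° → 275.3790° (mod 360°)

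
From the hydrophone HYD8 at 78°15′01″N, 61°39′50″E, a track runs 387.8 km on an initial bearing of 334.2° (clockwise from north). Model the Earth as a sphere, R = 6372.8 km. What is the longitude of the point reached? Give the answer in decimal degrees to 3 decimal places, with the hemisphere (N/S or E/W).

HYD8: φ = +78.25028°, λ = +61.66389°
δ = d/R = 387.8/6372.8 = 0.060852 rad
φ₂ = arcsin(sin φ₁ cos δ + cos φ₁ sin δ cos θ)
   = arcsin(0.97905·0.99815 + 0.20364·0.06081·0.90032) = 81.25847°
λ₂ = λ₁ + atan2(sin θ sin δ cos φ₁, cos δ − sin φ₁ sin φ₂) = 51.63406°

51.634°E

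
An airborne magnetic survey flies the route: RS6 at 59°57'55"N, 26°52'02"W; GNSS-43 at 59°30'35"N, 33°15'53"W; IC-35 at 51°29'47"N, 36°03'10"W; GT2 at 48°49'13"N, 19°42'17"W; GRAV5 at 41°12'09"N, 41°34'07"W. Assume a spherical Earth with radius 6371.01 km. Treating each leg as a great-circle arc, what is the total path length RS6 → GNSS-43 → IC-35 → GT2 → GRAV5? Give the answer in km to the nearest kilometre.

4376 km

RS6: φ = +59.96528°, λ = -26.86722°
GNSS-43: φ = +59.50972°, λ = -33.26472°
IC-35: φ = +51.49639°, λ = -36.05278°
GT2: φ = +48.82028°, λ = -19.70472°
GRAV5: φ = +41.20250°, λ = -41.56861°
RS6→GNSS-43: c = 0.056807 rad, d = 361.92 km
GNSS-43→IC-35: c = 0.142516 rad, d = 907.97 km
IC-35→GT2: c = 0.188232 rad, d = 1199.23 km
GT2→GRAV5: c = 0.299305 rad, d = 1906.87 km
Total = 361.92 + 907.97 + 1199.23 + 1906.87 = 4375.99 km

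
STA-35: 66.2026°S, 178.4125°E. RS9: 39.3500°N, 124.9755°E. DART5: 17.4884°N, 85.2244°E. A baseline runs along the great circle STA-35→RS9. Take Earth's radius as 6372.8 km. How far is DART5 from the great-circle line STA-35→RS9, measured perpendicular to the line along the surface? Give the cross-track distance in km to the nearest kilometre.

δ₁₃ = central angle STA-35→DART5 = 1.871682 rad  (haversine)
θ₁₃ = bearing STA-35→DART5 = 274.367°,  θ₁₂ = bearing STA-35→RS9 = 317.479°
dₓₜ = R·arcsin(sin δ₁₃ · sin(θ₁₃ − θ₁₂)) = 6372.8·arcsin(0.95507·sin(-43.112°)) = -4532.211 km
|dₓₜ| = 4532.211 km

4532 km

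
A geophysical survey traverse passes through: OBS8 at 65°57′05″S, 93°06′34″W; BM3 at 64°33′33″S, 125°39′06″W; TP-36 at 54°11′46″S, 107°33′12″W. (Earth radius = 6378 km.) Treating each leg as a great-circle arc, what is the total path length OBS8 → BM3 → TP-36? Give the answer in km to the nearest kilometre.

3040 km

OBS8: φ = -65.95139°, λ = -93.10944°
BM3: φ = -64.55917°, λ = -125.65167°
TP-36: φ = -54.19611°, λ = -107.55333°
OBS8→BM3: c = 0.236262 rad, d = 1506.88 km
BM3→TP-36: c = 0.240353 rad, d = 1532.97 km
Total = 1506.88 + 1532.97 = 3039.85 km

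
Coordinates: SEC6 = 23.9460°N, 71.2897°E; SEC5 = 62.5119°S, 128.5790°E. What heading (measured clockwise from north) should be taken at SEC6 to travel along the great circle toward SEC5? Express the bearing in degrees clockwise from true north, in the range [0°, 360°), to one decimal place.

Δλ = 57.2893°
y = sin Δλ · cos φ₂ = 0.388365
x = cos φ₁ sin φ₂ − sin φ₁ cos φ₂ cos Δλ = -0.911989
θ = atan2(y, x) = 156.9336° → 156.9336° (mod 360°)

156.9°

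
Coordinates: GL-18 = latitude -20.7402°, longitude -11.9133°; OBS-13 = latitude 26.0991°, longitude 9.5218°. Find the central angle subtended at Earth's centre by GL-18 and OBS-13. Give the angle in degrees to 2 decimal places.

Δφ = 46.8393°,  Δλ = 21.4351°
a = sin²(Δφ/2) + cos φ₁ cos φ₂ sin²(Δλ/2) = 0.187021
c = 2·arcsin(√a) = 0.894438 rad = 51.2475°

51.25°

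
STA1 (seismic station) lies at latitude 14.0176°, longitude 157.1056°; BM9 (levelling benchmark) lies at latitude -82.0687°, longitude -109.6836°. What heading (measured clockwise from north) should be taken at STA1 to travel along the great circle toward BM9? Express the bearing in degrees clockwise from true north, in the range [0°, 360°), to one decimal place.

Δλ = 93.2108°
y = sin Δλ · cos φ₂ = 0.137769
x = cos φ₁ sin φ₂ − sin φ₁ cos φ₂ cos Δλ = -0.959068
θ = atan2(y, x) = 171.8255° → 171.8255° (mod 360°)

171.8°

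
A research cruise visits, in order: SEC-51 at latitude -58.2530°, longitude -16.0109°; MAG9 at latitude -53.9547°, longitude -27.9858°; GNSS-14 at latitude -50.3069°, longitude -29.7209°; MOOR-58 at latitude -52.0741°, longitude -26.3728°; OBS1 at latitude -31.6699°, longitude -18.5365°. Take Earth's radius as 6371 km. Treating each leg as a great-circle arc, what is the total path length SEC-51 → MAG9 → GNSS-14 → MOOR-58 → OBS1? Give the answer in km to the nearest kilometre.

SEC-51→MAG9: c = 0.138315 rad, d = 881.20 km
MAG9→GNSS-14: c = 0.066319 rad, d = 422.52 km
GNSS-14→MOOR-58: c = 0.047872 rad, d = 304.99 km
MOOR-58→OBS1: c = 0.369878 rad, d = 2356.49 km
Total = 881.20 + 422.52 + 304.99 + 2356.49 = 3965.21 km

3965 km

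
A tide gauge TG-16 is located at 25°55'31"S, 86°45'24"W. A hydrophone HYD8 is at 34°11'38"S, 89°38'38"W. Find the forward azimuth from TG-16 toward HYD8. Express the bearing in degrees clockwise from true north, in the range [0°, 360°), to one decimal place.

196.1°

TG-16: φ = -25.92528°, λ = -86.75667°
HYD8: φ = -34.19389°, λ = -89.64389°
Δλ = -2.8872°
y = sin Δλ · cos φ₂ = -0.041663
x = cos φ₁ sin φ₂ − sin φ₁ cos φ₂ cos Δλ = -0.144273
θ = atan2(y, x) = -163.8923° → 196.1077° (mod 360°)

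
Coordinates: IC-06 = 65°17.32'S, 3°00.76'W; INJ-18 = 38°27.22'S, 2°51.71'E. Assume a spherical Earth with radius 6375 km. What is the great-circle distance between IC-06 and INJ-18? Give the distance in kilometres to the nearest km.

3010 km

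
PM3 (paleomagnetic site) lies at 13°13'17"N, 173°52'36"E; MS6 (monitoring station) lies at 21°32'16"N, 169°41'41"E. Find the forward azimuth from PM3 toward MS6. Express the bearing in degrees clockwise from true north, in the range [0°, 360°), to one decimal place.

PM3: φ = +13.22139°, λ = +173.87667°
MS6: φ = +21.53778°, λ = +169.69472°
Δλ = -4.1819°
y = sin Δλ · cos φ₂ = -0.067832
x = cos φ₁ sin φ₂ − sin φ₁ cos φ₂ cos Δλ = 0.145206
θ = atan2(y, x) = -25.0394° → 334.9606° (mod 360°)

335.0°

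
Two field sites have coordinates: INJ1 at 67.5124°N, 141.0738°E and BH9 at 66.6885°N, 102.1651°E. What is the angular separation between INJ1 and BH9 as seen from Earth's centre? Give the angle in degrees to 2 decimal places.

14.91°

Δφ = -0.8239°,  Δλ = -38.9087°
a = sin²(Δφ/2) + cos φ₁ cos φ₂ sin²(Δλ/2) = 0.016841
c = 2·arcsin(√a) = 0.260284 rad = 14.9132°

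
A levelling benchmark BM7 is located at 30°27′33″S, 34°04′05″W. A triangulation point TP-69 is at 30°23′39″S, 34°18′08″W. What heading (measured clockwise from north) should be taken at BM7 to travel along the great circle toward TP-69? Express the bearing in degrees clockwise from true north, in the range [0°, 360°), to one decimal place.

287.8°

BM7: φ = -30.45917°, λ = -34.06806°
TP-69: φ = -30.39417°, λ = -34.30222°
Δλ = -0.2342°
y = sin Δλ · cos φ₂ = -0.003525
x = cos φ₁ sin φ₂ − sin φ₁ cos φ₂ cos Δλ = 0.001131
θ = atan2(y, x) = -72.2152° → 287.7848° (mod 360°)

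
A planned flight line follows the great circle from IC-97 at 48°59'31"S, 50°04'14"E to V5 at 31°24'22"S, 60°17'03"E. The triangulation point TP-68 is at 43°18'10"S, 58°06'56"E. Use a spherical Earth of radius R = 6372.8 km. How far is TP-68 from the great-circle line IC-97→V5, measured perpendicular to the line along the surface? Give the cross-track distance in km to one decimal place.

IC-97: φ = -48.99194°, λ = +50.07056°
V5: φ = -31.40611°, λ = +60.28417°
TP-68: φ = -43.30278°, λ = +58.11556°
δ₁₃ = central angle IC-97→TP-68 = 0.138857 rad  (haversine)
θ₁₃ = bearing IC-97→TP-68 = 47.378°,  θ₁₂ = bearing IC-97→V5 = 27.403°
dₓₜ = R·arcsin(sin δ₁₃ · sin(θ₁₃ − θ₁₂)) = 6372.8·arcsin(0.13841·sin(19.975°)) = 301.431 km
|dₓₜ| = 301.431 km

301.4 km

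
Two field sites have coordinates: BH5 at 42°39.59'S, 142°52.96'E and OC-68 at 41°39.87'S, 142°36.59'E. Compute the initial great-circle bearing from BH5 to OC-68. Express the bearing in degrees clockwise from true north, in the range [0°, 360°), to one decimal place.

348.4°

BH5: φ = -42.65983°, λ = +142.88267°
OC-68: φ = -41.66450°, λ = +142.60983°
Δλ = -0.2728°
y = sin Δλ · cos φ₂ = -0.003557
x = cos φ₁ sin φ₂ − sin φ₁ cos φ₂ cos Δλ = 0.017365
θ = atan2(y, x) = -11.5770° → 348.4230° (mod 360°)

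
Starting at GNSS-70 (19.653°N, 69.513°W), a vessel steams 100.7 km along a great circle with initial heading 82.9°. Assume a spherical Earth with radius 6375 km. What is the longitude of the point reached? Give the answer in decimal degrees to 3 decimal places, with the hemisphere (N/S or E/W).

68.559°W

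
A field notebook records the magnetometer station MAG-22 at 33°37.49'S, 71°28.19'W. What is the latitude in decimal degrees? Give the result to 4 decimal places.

33° + 37.49′/60 = 33 + 0.62483 = 33.6248°

33.6248°S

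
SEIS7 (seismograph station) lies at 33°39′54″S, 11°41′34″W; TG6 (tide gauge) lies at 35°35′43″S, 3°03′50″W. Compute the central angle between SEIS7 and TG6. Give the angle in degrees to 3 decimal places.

7.355°

SEIS7: φ = -33.66500°, λ = -11.69278°
TG6: φ = -35.59528°, λ = -3.06389°
Δφ = -1.9303°,  Δλ = 8.6289°
a = sin²(Δφ/2) + cos φ₁ cos φ₂ sin²(Δλ/2) = 0.004114
c = 2·arcsin(√a) = 0.128369 rad = 7.3550°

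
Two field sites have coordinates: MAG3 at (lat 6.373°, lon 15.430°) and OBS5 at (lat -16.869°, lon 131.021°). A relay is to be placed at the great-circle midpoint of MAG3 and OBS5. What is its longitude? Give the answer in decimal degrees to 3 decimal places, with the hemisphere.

Bx = cos φ₂ cos Δλ = -0.413358,  By = cos φ₂ sin Δλ = 0.863092
φₘ = atan2(sin φ₁ + sin φ₂, √((cos φ₁ + Bx)² + By²)) = -9.77446°
λₘ = λ₁ + atan2(By, cos φ₁ + Bx) = 71.50766°

71.508°E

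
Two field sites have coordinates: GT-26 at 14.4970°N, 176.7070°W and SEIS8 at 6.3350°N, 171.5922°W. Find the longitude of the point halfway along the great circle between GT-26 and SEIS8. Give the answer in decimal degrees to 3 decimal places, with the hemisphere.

Bx = cos φ₂ cos Δλ = 0.989936,  By = cos φ₂ sin Δλ = 0.088607
φₘ = atan2(sin φ₁ + sin φ₂, √((cos φ₁ + Bx)² + By²)) = 10.42616°
λₘ = λ₁ + atan2(By, cos φ₁ + Bx) = -174.11604°

174.116°W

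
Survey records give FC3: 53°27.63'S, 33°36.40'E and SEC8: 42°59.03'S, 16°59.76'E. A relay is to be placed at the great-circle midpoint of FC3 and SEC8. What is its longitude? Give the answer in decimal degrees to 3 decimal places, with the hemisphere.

FC3: φ = -53.46050°, λ = +33.60667°
SEC8: φ = -42.98383°, λ = +16.99600°
Bx = cos φ₂ cos Δλ = 0.701018,  By = cos φ₂ sin Δλ = -0.209125
φₘ = atan2(sin φ₁ + sin φ₂, √((cos φ₁ + Bx)² + By²)) = -48.51892°
λₘ = λ₁ + atan2(By, cos φ₁ + Bx) = 24.44308°

24.443°E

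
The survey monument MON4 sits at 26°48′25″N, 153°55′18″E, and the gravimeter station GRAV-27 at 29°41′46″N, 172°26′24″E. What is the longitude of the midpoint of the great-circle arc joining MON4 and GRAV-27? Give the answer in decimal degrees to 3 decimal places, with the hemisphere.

163.054°E

MON4: φ = +26.80694°, λ = +153.92167°
GRAV-27: φ = +29.69611°, λ = +172.44000°
Bx = cos φ₂ cos Δλ = 0.823687,  By = cos φ₂ sin Δλ = 0.275895
φₘ = atan2(sin φ₁ + sin φ₂, √((cos φ₁ + Bx)² + By²)) = 28.56592°
λₘ = λ₁ + atan2(By, cos φ₁ + Bx) = 163.05426°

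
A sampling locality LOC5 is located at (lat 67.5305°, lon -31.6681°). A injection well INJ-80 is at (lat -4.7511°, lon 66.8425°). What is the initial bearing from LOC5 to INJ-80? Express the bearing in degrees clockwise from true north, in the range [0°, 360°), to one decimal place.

83.9°

Δλ = 98.5106°
y = sin Δλ · cos φ₂ = 0.985590
x = cos φ₁ sin φ₂ − sin φ₁ cos φ₂ cos Δλ = 0.104631
θ = atan2(y, x) = 83.9401° → 83.9401° (mod 360°)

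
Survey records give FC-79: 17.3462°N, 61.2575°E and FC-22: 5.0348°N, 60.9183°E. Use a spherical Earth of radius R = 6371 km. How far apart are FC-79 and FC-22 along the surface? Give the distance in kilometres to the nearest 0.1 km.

Δφ = -12.3114°,  Δλ = -0.3392°
a = sin²(Δφ/2) + cos φ₁ cos φ₂ sin²(Δλ/2) = 0.011507
c = 2·arcsin(√a) = 0.214953 rad = 12.3159°
d = R·c = 6371 × 0.214953 = 1369.5 km

1369.5 km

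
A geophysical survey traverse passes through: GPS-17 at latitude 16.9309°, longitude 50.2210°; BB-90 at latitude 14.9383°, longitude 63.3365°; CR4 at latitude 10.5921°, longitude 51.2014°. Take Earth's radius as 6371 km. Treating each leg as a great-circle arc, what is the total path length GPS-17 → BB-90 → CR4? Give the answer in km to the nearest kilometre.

2821 km

GPS-17→BB-90: c = 0.222794 rad, d = 1419.42 km
BB-90→CR4: c = 0.219979 rad, d = 1401.49 km
Total = 1419.42 + 1401.49 = 2820.91 km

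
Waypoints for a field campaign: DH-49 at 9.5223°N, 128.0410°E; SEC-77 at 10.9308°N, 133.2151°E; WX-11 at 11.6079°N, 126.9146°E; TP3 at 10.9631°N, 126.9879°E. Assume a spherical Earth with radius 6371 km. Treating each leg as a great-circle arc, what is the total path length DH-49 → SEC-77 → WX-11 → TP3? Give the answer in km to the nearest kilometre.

DH-49→SEC-77: c = 0.092205 rad, d = 587.43 km
SEC-77→WX-11: c = 0.108487 rad, d = 691.17 km
WX-11→TP3: c = 0.011324 rad, d = 72.14 km
Total = 587.43 + 691.17 + 72.14 = 1350.75 km

1351 km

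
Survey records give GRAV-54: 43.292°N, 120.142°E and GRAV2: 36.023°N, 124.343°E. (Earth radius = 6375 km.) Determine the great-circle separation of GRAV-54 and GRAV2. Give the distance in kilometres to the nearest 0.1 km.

884.9 km

Δφ = -7.2690°,  Δλ = 4.2010°
a = sin²(Δφ/2) + cos φ₁ cos φ₂ sin²(Δλ/2) = 0.004809
c = 2·arcsin(√a) = 0.138810 rad = 7.9532°
d = R·c = 6375 × 0.138810 = 884.9 km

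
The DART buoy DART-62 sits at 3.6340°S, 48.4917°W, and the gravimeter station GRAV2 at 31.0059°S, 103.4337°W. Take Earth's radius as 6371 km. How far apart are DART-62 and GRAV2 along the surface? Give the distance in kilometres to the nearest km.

6494 km

Δφ = -27.3719°,  Δλ = -54.9420°
a = sin²(Δφ/2) + cos φ₁ cos φ₂ sin²(Δλ/2) = 0.238004
c = 2·arcsin(√a) = 1.019266 rad = 58.3996°
d = R·c = 6371 × 1.019266 = 6493.7 km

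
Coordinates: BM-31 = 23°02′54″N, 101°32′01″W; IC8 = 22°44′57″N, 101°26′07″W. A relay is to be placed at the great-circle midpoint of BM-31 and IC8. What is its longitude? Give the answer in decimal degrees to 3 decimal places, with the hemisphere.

BM-31: φ = +23.04833°, λ = -101.53361°
IC8: φ = +22.74917°, λ = -101.43528°
Bx = cos φ₂ cos Δλ = 0.922205,  By = cos φ₂ sin Δλ = 0.001583
φₘ = atan2(sin φ₁ + sin φ₂, √((cos φ₁ + Bx)² + By²)) = 22.89876°
λₘ = λ₁ + atan2(By, cos φ₁ + Bx) = -101.48439°

101.484°W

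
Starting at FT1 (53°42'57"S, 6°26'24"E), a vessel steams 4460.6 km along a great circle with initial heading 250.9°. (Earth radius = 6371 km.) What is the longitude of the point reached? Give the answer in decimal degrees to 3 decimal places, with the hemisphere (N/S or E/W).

FT1: φ = -53.71583°, λ = +6.44000°
δ = d/R = 4460.6/6371 = 0.700141 rad
φ₂ = arcsin(sin φ₁ cos δ + cos φ₁ sin δ cos θ)
   = arcsin(-0.80609·0.76475 + 0.59179·0.64433·-0.32722) = -47.83628°
λ₂ = λ₁ + atan2(sin θ sin δ cos φ₁, cos δ − sin φ₁ sin φ₂) = -58.66007°

58.660°W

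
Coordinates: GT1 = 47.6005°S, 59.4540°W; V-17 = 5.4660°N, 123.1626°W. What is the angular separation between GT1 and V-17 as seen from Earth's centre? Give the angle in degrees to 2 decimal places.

76.88°

Δφ = 53.0665°,  Δλ = -63.7086°
a = sin²(Δφ/2) + cos φ₁ cos φ₂ sin²(Δλ/2) = 0.386515
c = 2·arcsin(√a) = 1.341831 rad = 76.8812°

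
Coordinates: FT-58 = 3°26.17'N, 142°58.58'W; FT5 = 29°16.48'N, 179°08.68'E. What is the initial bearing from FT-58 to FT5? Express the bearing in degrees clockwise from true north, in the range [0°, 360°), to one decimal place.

309.8°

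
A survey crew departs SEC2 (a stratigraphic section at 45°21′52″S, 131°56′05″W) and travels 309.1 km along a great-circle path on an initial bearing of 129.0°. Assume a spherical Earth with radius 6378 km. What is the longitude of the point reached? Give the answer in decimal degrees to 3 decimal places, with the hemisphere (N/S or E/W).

SEC2: φ = -45.36444°, λ = -131.93472°
δ = d/R = 309.1/6378 = 0.048463 rad
φ₂ = arcsin(sin φ₁ cos δ + cos φ₁ sin δ cos θ)
   = arcsin(-0.71159·0.99883 + 0.70259·0.04844·-0.62932) = -47.06902°
λ₂ = λ₁ + atan2(sin θ sin δ cos φ₁, cos δ − sin φ₁ sin φ₂) = -128.76611°

128.766°W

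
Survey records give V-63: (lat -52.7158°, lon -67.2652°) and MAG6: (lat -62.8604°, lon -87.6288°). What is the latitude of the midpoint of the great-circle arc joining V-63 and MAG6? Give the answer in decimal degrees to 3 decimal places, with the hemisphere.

58.189°S

Bx = cos φ₂ cos Δλ = 0.427652,  By = cos φ₂ sin Δλ = -0.158733
φₘ = atan2(sin φ₁ + sin φ₂, √((cos φ₁ + Bx)² + By²)) = -58.18865°
λₘ = λ₁ + atan2(By, cos φ₁ + Bx) = -75.99756°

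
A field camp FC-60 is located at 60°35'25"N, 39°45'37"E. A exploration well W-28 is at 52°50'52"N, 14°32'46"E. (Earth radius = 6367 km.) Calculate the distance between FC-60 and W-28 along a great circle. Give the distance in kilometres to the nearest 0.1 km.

1746.2 km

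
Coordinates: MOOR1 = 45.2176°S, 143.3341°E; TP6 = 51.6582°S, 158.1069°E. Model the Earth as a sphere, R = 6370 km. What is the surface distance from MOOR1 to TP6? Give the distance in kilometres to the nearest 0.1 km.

1300.1 km

Δφ = -6.4406°,  Δλ = 14.7728°
a = sin²(Δφ/2) + cos φ₁ cos φ₂ sin²(Δλ/2) = 0.010378
c = 2·arcsin(√a) = 0.204099 rad = 11.6940°
d = R·c = 6370 × 0.204099 = 1300.1 km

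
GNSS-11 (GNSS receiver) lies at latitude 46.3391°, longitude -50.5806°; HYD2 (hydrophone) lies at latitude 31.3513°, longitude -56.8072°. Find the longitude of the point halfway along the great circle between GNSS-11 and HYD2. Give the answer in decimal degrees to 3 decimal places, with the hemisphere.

Bx = cos φ₂ cos Δλ = 0.848955,  By = cos φ₂ sin Δλ = -0.092625
φₘ = atan2(sin φ₁ + sin φ₂, √((cos φ₁ + Bx)² + By²)) = 38.88608°
λₘ = λ₁ + atan2(By, cos φ₁ + Bx) = -54.02403°

54.024°W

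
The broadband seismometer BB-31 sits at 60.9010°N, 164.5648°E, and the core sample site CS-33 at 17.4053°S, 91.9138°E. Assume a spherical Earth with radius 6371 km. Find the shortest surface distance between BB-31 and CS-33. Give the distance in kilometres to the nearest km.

Δφ = -78.3063°,  Δλ = -72.6510°
a = sin²(Δφ/2) + cos φ₁ cos φ₂ sin²(Δλ/2) = 0.561498
c = 2·arcsin(√a) = 1.694105 rad = 97.0651°
d = R·c = 6371 × 1.694105 = 10793.1 km

10793 km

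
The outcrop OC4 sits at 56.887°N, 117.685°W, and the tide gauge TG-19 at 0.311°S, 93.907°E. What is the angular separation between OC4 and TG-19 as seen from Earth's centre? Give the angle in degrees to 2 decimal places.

Δφ = -57.1980°,  Δλ = -148.4080°
a = sin²(Δφ/2) + cos φ₁ cos φ₂ sin²(Δλ/2) = 0.734936
c = 2·arcsin(√a) = 2.059941 rad = 118.0259°

118.03°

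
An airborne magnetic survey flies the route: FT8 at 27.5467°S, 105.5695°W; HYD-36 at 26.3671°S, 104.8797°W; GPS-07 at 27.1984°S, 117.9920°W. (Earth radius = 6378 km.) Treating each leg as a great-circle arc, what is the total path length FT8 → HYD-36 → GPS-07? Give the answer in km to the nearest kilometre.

1454 km

FT8→HYD-36: c = 0.023217 rad, d = 148.08 km
HYD-36→GPS-07: c = 0.204723 rad, d = 1305.72 km
Total = 148.08 + 1305.72 = 1453.80 km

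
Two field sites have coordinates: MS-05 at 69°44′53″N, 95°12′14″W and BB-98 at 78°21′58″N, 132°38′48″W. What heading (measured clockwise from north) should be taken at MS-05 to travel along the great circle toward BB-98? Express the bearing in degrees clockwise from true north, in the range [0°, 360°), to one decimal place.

327.0°

MS-05: φ = +69.74806°, λ = -95.20389°
BB-98: φ = +78.36611°, λ = -132.64667°
Δλ = -37.4428°
y = sin Δλ · cos φ₂ = -0.122601
x = cos φ₁ sin φ₂ − sin φ₁ cos φ₂ cos Δλ = 0.188828
θ = atan2(y, x) = -32.9947° → 327.0053° (mod 360°)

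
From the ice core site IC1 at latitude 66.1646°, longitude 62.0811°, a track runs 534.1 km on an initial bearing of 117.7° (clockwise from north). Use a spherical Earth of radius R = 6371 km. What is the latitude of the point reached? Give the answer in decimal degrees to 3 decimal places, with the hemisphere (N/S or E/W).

63.607°N

δ = d/R = 534.1/6371 = 0.083833 rad
φ₂ = arcsin(sin φ₁ cos δ + cos φ₁ sin δ cos θ)
   = arcsin(0.91471·0.99649 + 0.40411·0.08373·-0.46484) = 63.60730°
λ₂ = λ₁ + atan2(sin θ sin δ cos φ₁, cos δ − sin φ₁ sin φ₂) = 71.68189°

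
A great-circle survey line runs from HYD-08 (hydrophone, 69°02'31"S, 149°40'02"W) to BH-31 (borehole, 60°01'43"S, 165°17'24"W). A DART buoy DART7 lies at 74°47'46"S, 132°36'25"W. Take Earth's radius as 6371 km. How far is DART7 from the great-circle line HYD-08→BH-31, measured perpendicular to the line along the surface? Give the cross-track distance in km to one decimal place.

138.5 km

HYD-08: φ = -69.04194°, λ = -149.66722°
BH-31: φ = -60.02861°, λ = -165.29000°
DART7: φ = -74.79611°, λ = -132.60694°
δ₁₃ = central angle HYD-08→DART7 = 0.135503 rad  (haversine)
θ₁₃ = bearing HYD-08→DART7 = 145.281°,  θ₁₂ = bearing HYD-08→BH-31 = 316.023°
dₓₜ = R·arcsin(sin δ₁₃ · sin(θ₁₃ − θ₁₂)) = 6371·arcsin(0.13509·sin(-170.742°)) = -138.469 km
|dₓₜ| = 138.469 km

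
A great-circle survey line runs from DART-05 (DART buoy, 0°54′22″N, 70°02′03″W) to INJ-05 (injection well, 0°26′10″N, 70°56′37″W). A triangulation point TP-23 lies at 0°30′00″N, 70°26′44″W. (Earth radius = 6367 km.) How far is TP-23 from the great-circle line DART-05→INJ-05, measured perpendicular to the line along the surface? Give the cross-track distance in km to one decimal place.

19.1 km

DART-05: φ = +0.90611°, λ = -70.03417°
INJ-05: φ = +0.43611°, λ = -70.94361°
TP-23: φ = +0.50000°, λ = -70.44556°
δ₁₃ = central angle DART-05→TP-23 = 0.010089 rad  (haversine)
θ₁₃ = bearing DART-05→TP-23 = 225.370°,  θ₁₂ = bearing DART-05→INJ-05 = 242.674°
dₓₜ = R·arcsin(sin δ₁₃ · sin(θ₁₃ − θ₁₂)) = 6367·arcsin(0.01009·sin(-17.304°)) = -19.106 km
|dₓₜ| = 19.106 km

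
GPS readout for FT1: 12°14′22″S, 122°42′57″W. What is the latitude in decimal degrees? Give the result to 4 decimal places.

12° + 14′/60 + 22″/3600 = 12 + 0.23333 + 0.00611 = 12.2394°

12.2394°S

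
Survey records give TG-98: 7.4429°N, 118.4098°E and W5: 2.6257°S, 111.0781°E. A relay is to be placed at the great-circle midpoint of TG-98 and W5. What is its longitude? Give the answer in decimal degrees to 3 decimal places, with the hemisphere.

114.730°E

Bx = cos φ₂ cos Δλ = 0.990783,  By = cos φ₂ sin Δλ = -0.127479
φₘ = atan2(sin φ₁ + sin φ₂, √((cos φ₁ + Bx)² + By²)) = 2.41353°
λₘ = λ₁ + atan2(By, cos φ₁ + Bx) = 114.73035°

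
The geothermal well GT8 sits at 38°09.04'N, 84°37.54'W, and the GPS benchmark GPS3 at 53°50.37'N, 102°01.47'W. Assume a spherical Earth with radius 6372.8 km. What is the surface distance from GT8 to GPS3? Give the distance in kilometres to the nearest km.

2190 km

GT8: φ = +38.15067°, λ = -84.62567°
GPS3: φ = +53.83950°, λ = -102.02450°
Δφ = 15.6888°,  Δλ = -17.3988°
a = sin²(Δφ/2) + cos φ₁ cos φ₂ sin²(Δλ/2) = 0.029243
c = 2·arcsin(√a) = 0.343700 rad = 19.6925°
d = R·c = 6372.8 × 0.343700 = 2190.3 km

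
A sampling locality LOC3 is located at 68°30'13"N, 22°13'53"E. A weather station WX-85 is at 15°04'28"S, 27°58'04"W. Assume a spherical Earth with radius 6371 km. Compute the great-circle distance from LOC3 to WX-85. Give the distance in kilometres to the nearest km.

10106 km

LOC3: φ = +68.50361°, λ = +22.23139°
WX-85: φ = -15.07444°, λ = -27.96778°
Δφ = -83.5781°,  Δλ = -50.1992°
a = sin²(Δφ/2) + cos φ₁ cos φ₂ sin²(Δλ/2) = 0.507744
c = 2·arcsin(√a) = 1.586284 rad = 90.8874°
d = R·c = 6371 × 1.586284 = 10106.2 km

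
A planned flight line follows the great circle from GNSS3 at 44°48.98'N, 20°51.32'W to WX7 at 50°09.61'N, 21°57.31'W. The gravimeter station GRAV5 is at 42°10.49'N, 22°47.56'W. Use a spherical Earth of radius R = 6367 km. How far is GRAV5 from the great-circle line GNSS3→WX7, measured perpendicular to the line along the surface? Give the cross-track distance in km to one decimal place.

GNSS3: φ = +44.81633°, λ = -20.85533°
WX7: φ = +50.16017°, λ = -21.95517°
GRAV5: φ = +42.17483°, λ = -22.79267°
δ₁₃ = central angle GNSS3→GRAV5 = 0.052218 rad  (haversine)
θ₁₃ = bearing GNSS3→GRAV5 = 208.686°,  θ₁₂ = bearing GNSS3→WX7 = 352.485°
dₓₜ = R·arcsin(sin δ₁₃ · sin(θ₁₃ − θ₁₂)) = 6367·arcsin(0.05219·sin(-143.799°)) = -196.307 km
|dₓₜ| = 196.307 km

196.3 km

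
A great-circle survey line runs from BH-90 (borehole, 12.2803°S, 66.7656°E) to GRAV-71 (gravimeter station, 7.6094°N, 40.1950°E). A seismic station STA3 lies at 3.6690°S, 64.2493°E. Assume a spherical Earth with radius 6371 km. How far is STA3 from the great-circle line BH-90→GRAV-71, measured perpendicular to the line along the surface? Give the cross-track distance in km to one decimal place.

612.4 km

δ₁₃ = central angle BH-90→STA3 = 0.156450 rad  (haversine)
θ₁₃ = bearing BH-90→STA3 = 343.669°,  θ₁₂ = bearing BH-90→GRAV-71 = 305.645°
dₓₜ = R·arcsin(sin δ₁₃ · sin(θ₁₃ − θ₁₂)) = 6371·arcsin(0.15581·sin(38.023°)) = 612.417 km
|dₓₜ| = 612.417 km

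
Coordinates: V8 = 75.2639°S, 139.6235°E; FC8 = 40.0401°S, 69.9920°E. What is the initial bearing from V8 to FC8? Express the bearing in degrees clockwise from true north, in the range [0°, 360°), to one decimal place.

277.5°

Δλ = -69.6315°
y = sin Δλ · cos φ₂ = -0.717724
x = cos φ₁ sin φ₂ − sin φ₁ cos φ₂ cos Δλ = 0.094065
θ = atan2(y, x) = -82.5334° → 277.4666° (mod 360°)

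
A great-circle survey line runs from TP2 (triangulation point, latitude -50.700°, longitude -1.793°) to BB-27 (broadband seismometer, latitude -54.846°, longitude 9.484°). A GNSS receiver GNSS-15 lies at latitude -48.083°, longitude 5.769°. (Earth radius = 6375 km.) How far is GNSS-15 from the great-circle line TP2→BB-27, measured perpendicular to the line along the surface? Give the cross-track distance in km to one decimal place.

δ₁₃ = central angle TP2→GNSS-15 = 0.097228 rad  (haversine)
θ₁₃ = bearing TP2→GNSS-15 = 64.910°,  θ₁₂ = bearing TP2→BB-27 = 125.698°
dₓₜ = R·arcsin(sin δ₁₃ · sin(θ₁₃ − θ₁₂)) = 6375·arcsin(0.09707·sin(-60.788°)) = -540.791 km
|dₓₜ| = 540.791 km

540.8 km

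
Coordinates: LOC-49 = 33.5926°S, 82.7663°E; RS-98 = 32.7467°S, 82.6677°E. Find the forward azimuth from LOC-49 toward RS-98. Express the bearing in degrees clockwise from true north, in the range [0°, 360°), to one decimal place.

354.4°

Δλ = -0.0986°
y = sin Δλ · cos φ₂ = -0.001447
x = cos φ₁ sin φ₂ − sin φ₁ cos φ₂ cos Δλ = 0.014763
θ = atan2(y, x) = -5.5997° → 354.4003° (mod 360°)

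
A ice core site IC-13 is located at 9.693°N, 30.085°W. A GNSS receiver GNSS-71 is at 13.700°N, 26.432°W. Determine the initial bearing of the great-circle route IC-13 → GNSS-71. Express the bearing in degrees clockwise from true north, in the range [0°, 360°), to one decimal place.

Δλ = 3.6530°
y = sin Δλ · cos φ₂ = 0.061901
x = cos φ₁ sin φ₂ − sin φ₁ cos φ₂ cos Δλ = 0.070211
θ = atan2(y, x) = 41.4009° → 41.4009° (mod 360°)

41.4°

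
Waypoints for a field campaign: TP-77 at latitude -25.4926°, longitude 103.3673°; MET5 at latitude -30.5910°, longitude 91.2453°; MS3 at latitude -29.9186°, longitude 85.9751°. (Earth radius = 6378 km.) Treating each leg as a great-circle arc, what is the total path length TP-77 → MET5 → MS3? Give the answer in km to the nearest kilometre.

TP-77→MET5: c = 0.206677 rad, d = 1318.19 km
MET5→MS3: c = 0.080308 rad, d = 512.20 km
Total = 1318.19 + 512.20 = 1830.39 km

1830 km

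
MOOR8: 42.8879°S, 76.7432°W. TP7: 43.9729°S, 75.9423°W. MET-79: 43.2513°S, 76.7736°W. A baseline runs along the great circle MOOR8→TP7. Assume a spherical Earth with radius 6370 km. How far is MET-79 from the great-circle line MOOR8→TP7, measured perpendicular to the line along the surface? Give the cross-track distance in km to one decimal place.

21.1 km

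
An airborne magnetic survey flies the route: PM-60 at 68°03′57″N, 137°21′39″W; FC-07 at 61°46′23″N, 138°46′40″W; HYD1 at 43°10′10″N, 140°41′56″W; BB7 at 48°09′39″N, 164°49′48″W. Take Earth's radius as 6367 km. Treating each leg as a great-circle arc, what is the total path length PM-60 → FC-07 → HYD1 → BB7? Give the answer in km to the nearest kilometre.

4719 km

PM-60: φ = +68.06583°, λ = -137.36083°
FC-07: φ = +61.77306°, λ = -138.77778°
HYD1: φ = +43.16944°, λ = -140.69889°
BB7: φ = +48.16083°, λ = -164.83000°
PM-60→FC-07: c = 0.110321 rad, d = 702.42 km
FC-07→HYD1: c = 0.325301 rad, d = 2071.19 km
HYD1→BB7: c = 0.305509 rad, d = 1945.17 km
Total = 702.42 + 2071.19 + 1945.17 = 4718.79 km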